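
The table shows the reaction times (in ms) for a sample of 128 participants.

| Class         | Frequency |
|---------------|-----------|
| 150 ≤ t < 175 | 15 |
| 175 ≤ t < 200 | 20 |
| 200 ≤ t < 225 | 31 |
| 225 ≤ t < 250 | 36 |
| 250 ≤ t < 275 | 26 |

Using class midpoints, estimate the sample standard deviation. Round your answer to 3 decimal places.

Midpoints: 162.5, 187.5, 212.5, 237.5, 262.5
n = 128, Σfm = 28150, mean = 219.9219
Σfm² = 6321250
Σf(m − x̄)² = Σfm² − (Σfm)²/n = 6321250 − 28150²/128 = 130449.2188
Sample variance = 130449.2188 / 127 = 1027.1592
Standard deviation = √1027.1592 = 32.0493

32.049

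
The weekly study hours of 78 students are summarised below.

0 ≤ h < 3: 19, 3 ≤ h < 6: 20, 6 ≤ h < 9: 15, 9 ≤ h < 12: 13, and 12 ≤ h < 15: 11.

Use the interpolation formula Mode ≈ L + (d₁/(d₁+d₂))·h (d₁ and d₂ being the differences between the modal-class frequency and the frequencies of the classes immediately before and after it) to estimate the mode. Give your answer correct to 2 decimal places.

Modal class: 3 ≤ h < 6 (highest frequency 20).
d₁ = 20 − 19 = 1, d₂ = 20 − 15 = 5
Mode ≈ 3 + (1/(1+5)) × 3 = 3 + 0.5000 = 3.5000

3.50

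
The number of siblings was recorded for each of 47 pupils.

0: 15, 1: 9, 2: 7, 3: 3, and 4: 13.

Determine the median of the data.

Cumulative frequencies: 15, 24, 31, 34, 47
n = 47, so the median is the value in position (n+1)/2 = 24.
Position 24 falls at value 1.

1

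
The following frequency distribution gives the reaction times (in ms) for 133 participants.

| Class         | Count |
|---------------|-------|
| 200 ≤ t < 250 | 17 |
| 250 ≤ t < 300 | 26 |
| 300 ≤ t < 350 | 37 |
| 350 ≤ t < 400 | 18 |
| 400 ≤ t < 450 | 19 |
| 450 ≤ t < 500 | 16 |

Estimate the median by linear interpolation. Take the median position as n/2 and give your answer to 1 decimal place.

Cumulative frequencies: 17, 43, 80, 98, 117, 133
n = 133; position = n/2 = 66.5.
This falls in the class 300 ≤ t < 350: L = 300, F = 43, f = 37, h = 50.
Median ≈ 300 + ((66.5 − 43) / 37) × 50 = 331.7568

331.8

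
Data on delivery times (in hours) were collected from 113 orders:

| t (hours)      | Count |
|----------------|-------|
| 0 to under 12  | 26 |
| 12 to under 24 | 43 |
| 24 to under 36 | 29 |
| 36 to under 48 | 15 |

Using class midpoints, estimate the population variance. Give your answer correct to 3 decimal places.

134.268

Midpoints: 6, 18, 30, 42
n = 113, Σfm = 2430, mean = 21.5044
Σfm² = 67428
Σf(m − x̄)² = Σfm² − (Σfm)²/n = 67428 − 2430²/113 = 15172.2478
Population variance = 15172.2478 / 113 = 134.2677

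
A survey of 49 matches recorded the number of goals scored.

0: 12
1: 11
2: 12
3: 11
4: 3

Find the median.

2

Cumulative frequencies: 12, 23, 35, 46, 49
n = 49, so the median is the value in position (n+1)/2 = 25.
Position 25 falls at value 2.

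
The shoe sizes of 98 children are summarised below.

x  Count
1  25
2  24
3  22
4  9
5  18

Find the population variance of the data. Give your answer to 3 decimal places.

Values: 1, 2, 3, 4, 5
n = 98, Σfx = 265, mean = 2.7041
Σfx² = 913
Σf(x − x̄)² = Σfx² − (Σfx)²/n = 913 − 265²/98 = 196.4184
Population variance = 196.4184 / 98 = 2.0043

2.004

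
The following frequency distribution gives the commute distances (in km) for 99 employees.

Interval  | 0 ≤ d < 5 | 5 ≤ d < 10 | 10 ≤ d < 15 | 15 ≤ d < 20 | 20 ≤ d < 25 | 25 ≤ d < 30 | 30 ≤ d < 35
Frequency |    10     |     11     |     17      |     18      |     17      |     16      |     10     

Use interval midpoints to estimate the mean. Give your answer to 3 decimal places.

Midpoints: 2.5, 7.5, 12.5, 17.5, 22.5, 27.5, 32.5
Σfm = 10×2.5 + 11×7.5 + 17×12.5 + 18×17.5 + 17×22.5 + 16×27.5 + 10×32.5 = 1782.5
n = Σf = 99
Mean = 1782.5 / 99 = 18.0051

18.005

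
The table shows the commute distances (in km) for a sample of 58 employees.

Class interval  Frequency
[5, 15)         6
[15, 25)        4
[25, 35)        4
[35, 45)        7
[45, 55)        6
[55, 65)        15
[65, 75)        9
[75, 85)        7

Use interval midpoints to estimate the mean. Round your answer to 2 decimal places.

Midpoints: 10, 20, 30, 40, 50, 60, 70, 80
Σfm = 6×10 + 4×20 + 4×30 + 7×40 + 6×50 + 15×60 + 9×70 + 7×80 = 2930
n = Σf = 58
Mean = 2930 / 58 = 50.5172

50.52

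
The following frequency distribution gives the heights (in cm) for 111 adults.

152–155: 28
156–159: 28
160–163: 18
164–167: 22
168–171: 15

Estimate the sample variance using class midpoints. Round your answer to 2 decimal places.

Midpoints: 153.5, 157.5, 161.5, 165.5, 169.5
n = 111, Σfm = 17798.5, mean = 160.3468
Σfm² = 2857337.75
Σf(m − x̄)² = Σfm² − (Σfm)²/n = 2857337.75 − 17798.5²/111 = 3404.3964
Sample variance = 3404.3964 / 110 = 30.9491

30.95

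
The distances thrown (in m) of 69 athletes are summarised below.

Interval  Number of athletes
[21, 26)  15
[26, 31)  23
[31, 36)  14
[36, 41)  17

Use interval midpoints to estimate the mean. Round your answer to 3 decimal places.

Midpoints: 23.5, 28.5, 33.5, 38.5
Σfm = 15×23.5 + 23×28.5 + 14×33.5 + 17×38.5 = 2131.5
n = Σf = 69
Mean = 2131.5 / 69 = 30.8913

30.891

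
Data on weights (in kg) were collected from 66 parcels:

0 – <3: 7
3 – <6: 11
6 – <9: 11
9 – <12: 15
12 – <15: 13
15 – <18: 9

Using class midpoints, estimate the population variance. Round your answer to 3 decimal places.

Midpoints: 1.5, 4.5, 7.5, 10.5, 13.5, 16.5
n = 66, Σfm = 624, mean = 9.4545
Σfm² = 7330.5
Σf(m − x̄)² = Σfm² − (Σfm)²/n = 7330.5 − 624²/66 = 1430.8636
Population variance = 1430.8636 / 66 = 21.6798

21.680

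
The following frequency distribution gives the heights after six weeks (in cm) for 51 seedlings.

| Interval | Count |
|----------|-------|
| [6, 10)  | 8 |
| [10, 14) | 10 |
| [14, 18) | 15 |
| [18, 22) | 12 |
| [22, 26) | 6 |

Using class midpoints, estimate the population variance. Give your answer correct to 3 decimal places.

24.446

Midpoints: 8, 12, 16, 20, 24
n = 51, Σfm = 808, mean = 15.8431
Σfm² = 14048
Σf(m − x̄)² = Σfm² − (Σfm)²/n = 14048 − 808²/51 = 1246.7451
Population variance = 1246.7451 / 51 = 24.4460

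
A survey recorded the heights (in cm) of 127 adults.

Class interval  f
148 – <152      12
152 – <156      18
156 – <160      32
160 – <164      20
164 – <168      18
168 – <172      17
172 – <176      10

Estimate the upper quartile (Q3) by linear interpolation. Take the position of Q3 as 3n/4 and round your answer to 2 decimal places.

Cumulative frequencies: 12, 30, 62, 82, 100, 117, 127
n = 127; position = 3n/4 = 95.25.
This falls in the class 164 – <168: L = 164, F = 82, f = 18, h = 4.
Upper quartile ≈ 164 + ((95.25 − 82) / 18) × 4 = 166.9444

166.94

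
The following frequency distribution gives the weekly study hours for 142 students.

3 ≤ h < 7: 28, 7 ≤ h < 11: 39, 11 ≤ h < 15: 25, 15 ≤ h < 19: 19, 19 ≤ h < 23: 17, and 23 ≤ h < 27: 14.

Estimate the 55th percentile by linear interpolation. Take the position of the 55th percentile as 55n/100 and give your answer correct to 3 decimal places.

Cumulative frequencies: 28, 67, 92, 111, 128, 142
n = 142; position = 55n/100 = 78.1.
This falls in the class 11 ≤ h < 15: L = 11, F = 67, f = 25, h = 4.
55th percentile ≈ 11 + ((78.1 − 67) / 25) × 4 = 12.7760

12.776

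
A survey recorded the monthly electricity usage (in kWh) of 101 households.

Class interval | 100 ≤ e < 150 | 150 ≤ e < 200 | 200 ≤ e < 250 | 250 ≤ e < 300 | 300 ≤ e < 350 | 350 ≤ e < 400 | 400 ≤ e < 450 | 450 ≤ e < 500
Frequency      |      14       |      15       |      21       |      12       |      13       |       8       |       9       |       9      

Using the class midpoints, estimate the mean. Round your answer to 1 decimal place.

274.5

Midpoints: 125, 175, 225, 275, 325, 375, 425, 475
Σfm = 14×125 + 15×175 + 21×225 + 12×275 + 13×325 + 8×375 + 9×425 + 9×475 = 27725
n = Σf = 101
Mean = 27725 / 101 = 274.5050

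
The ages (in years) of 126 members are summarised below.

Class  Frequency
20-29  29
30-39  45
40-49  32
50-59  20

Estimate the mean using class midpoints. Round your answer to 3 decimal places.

37.913

Midpoints: 24.5, 34.5, 44.5, 54.5
Σfm = 29×24.5 + 45×34.5 + 32×44.5 + 20×54.5 = 4777
n = Σf = 126
Mean = 4777 / 126 = 37.9127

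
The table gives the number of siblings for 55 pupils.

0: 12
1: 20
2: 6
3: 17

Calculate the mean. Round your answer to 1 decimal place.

1.5

Values: 0, 1, 2, 3
Σfx = 12×0 + 20×1 + 6×2 + 17×3 = 83
n = Σf = 55
Mean = 83 / 55 = 1.5091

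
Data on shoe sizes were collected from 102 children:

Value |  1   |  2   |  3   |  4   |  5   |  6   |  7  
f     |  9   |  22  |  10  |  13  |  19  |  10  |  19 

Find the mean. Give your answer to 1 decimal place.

Values: 1, 2, 3, 4, 5, 6, 7
Σfx = 9×1 + 22×2 + 10×3 + 13×4 + 19×5 + 10×6 + 19×7 = 423
n = Σf = 102
Mean = 423 / 102 = 4.1471

4.1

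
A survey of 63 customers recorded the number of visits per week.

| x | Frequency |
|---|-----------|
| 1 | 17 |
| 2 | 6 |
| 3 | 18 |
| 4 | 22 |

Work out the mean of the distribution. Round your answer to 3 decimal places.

2.714

Values: 1, 2, 3, 4
Σfx = 17×1 + 6×2 + 18×3 + 22×4 = 171
n = Σf = 63
Mean = 171 / 63 = 2.7143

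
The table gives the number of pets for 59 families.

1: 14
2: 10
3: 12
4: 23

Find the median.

Cumulative frequencies: 14, 24, 36, 59
n = 59, so the median is the value in position (n+1)/2 = 30.
Position 30 falls at value 3.

3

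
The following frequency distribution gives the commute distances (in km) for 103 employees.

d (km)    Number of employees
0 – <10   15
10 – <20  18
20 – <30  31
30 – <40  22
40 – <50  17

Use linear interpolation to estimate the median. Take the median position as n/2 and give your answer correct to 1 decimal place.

26.0

Cumulative frequencies: 15, 33, 64, 86, 103
n = 103; position = n/2 = 51.5.
This falls in the class 20 – <30: L = 20, F = 33, f = 31, h = 10.
Median ≈ 20 + ((51.5 − 33) / 31) × 10 = 25.9677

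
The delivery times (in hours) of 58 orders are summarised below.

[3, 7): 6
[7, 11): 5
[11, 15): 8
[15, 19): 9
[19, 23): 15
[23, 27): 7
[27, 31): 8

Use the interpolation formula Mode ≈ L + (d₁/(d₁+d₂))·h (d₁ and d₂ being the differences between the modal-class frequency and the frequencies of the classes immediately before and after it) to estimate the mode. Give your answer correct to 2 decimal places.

Modal class: [19, 23) (highest frequency 15).
d₁ = 15 − 9 = 6, d₂ = 15 − 7 = 8
Mode ≈ 19 + (6/(6+8)) × 4 = 19 + 1.7143 = 20.7143

20.71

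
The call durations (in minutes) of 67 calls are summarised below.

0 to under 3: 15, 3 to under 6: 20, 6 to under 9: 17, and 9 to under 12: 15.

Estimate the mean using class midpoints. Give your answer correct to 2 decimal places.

Midpoints: 1.5, 4.5, 7.5, 10.5
Σfm = 15×1.5 + 20×4.5 + 17×7.5 + 15×10.5 = 397.5
n = Σf = 67
Mean = 397.5 / 67 = 5.9328

5.93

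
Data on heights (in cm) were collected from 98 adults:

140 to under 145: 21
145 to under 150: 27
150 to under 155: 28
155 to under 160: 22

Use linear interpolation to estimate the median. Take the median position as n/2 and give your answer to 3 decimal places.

150.179

Cumulative frequencies: 21, 48, 76, 98
n = 98; position = n/2 = 49.
This falls in the class 150 to under 155: L = 150, F = 48, f = 28, h = 5.
Median ≈ 150 + ((49 − 48) / 28) × 5 = 150.1786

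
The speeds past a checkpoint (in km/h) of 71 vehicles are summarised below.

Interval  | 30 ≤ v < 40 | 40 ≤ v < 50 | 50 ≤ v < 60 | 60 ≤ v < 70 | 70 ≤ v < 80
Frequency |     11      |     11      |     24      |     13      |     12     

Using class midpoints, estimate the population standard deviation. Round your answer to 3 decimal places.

12.770

Midpoints: 35, 45, 55, 65, 75
n = 71, Σfm = 3945, mean = 55.5634
Σfm² = 230775
Σf(m − x̄)² = Σfm² − (Σfm)²/n = 230775 − 3945²/71 = 11577.4648
Population variance = 11577.4648 / 71 = 163.0629
Standard deviation = √163.0629 = 12.7696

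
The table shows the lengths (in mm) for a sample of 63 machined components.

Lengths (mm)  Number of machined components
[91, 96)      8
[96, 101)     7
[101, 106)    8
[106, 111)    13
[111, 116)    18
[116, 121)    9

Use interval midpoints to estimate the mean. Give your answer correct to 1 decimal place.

107.7

Midpoints: 93.5, 98.5, 103.5, 108.5, 113.5, 118.5
Σfm = 8×93.5 + 7×98.5 + 8×103.5 + 13×108.5 + 18×113.5 + 9×118.5 = 6785.5
n = Σf = 63
Mean = 6785.5 / 63 = 107.7063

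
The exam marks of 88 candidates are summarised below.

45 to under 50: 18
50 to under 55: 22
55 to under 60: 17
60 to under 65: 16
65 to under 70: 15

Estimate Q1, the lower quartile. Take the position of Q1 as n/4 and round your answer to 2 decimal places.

Cumulative frequencies: 18, 40, 57, 73, 88
n = 88; position = n/4 = 22.
This falls in the class 50 to under 55: L = 50, F = 18, f = 22, h = 5.
Lower quartile ≈ 50 + ((22 − 18) / 22) × 5 = 50.9091

50.91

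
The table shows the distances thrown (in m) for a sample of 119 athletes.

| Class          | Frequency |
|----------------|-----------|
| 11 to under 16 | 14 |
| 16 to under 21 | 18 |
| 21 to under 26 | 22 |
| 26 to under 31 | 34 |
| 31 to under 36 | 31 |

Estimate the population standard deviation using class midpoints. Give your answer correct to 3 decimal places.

Midpoints: 13.5, 18.5, 23.5, 28.5, 33.5
n = 119, Σfm = 3046.5, mean = 25.6008
Σfm² = 83267.75
Σf(m − x̄)² = Σfm² − (Σfm)²/n = 83267.75 − 3046.5²/119 = 5274.7899
Population variance = 5274.7899 / 119 = 44.3260
Standard deviation = √44.3260 = 6.6578

6.658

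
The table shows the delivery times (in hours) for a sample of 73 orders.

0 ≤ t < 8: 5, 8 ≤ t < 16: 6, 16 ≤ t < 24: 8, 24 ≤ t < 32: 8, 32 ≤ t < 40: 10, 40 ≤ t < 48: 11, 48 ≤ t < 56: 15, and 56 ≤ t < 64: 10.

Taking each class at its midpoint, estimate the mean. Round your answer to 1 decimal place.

Midpoints: 4, 12, 20, 28, 36, 44, 52, 60
Σfm = 5×4 + 6×12 + 8×20 + 8×28 + 10×36 + 11×44 + 15×52 + 10×60 = 2700
n = Σf = 73
Mean = 2700 / 73 = 36.9863

37.0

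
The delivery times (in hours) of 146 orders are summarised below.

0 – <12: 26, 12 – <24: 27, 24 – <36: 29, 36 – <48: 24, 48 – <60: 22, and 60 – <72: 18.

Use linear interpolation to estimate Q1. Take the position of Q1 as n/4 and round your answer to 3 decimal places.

Cumulative frequencies: 26, 53, 82, 106, 128, 146
n = 146; position = n/4 = 36.5.
This falls in the class 12 – <24: L = 12, F = 26, f = 27, h = 12.
Lower quartile ≈ 12 + ((36.5 − 26) / 27) × 12 = 16.6667

16.667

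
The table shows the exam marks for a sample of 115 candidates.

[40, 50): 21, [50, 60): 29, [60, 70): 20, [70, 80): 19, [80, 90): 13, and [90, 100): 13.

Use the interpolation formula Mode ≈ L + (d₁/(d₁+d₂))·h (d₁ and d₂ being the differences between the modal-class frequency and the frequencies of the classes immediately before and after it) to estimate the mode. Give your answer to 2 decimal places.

Modal class: [50, 60) (highest frequency 29).
d₁ = 29 − 21 = 8, d₂ = 29 − 20 = 9
Mode ≈ 50 + (8/(8+9)) × 10 = 50 + 4.7059 = 54.7059

54.71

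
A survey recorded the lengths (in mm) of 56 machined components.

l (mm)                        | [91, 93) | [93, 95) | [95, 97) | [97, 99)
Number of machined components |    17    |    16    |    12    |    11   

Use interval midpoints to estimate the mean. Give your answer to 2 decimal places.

94.61

Midpoints: 92, 94, 96, 98
Σfm = 17×92 + 16×94 + 12×96 + 11×98 = 5298
n = Σf = 56
Mean = 5298 / 56 = 94.6071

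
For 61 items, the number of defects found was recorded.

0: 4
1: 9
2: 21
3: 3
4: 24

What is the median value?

Cumulative frequencies: 4, 13, 34, 37, 61
n = 61, so the median is the value in position (n+1)/2 = 31.
Position 31 falls at value 2.

2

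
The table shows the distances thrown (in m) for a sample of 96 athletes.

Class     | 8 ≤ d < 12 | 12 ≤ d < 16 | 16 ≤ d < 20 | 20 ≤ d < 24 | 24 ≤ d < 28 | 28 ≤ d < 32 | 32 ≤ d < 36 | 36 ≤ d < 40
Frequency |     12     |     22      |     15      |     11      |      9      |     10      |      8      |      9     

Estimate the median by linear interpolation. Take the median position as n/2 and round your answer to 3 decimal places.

Cumulative frequencies: 12, 34, 49, 60, 69, 79, 87, 96
n = 96; position = n/2 = 48.
This falls in the class 16 ≤ d < 20: L = 16, F = 34, f = 15, h = 4.
Median ≈ 16 + ((48 − 34) / 15) × 4 = 19.7333

19.733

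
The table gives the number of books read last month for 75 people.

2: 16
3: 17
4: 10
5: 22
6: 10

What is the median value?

Cumulative frequencies: 16, 33, 43, 65, 75
n = 75, so the median is the value in position (n+1)/2 = 38.
Position 38 falls at value 4.

4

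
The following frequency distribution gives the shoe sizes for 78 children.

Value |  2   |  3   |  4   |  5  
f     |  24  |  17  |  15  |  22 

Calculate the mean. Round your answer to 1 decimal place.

Values: 2, 3, 4, 5
Σfx = 24×2 + 17×3 + 15×4 + 22×5 = 269
n = Σf = 78
Mean = 269 / 78 = 3.4487

3.4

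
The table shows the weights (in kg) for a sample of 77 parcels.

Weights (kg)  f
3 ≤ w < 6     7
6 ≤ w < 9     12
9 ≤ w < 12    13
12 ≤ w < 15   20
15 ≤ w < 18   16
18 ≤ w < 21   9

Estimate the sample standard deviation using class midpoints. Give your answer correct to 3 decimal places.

4.467

Midpoints: 4.5, 7.5, 10.5, 13.5, 16.5, 19.5
n = 77, Σfm = 967.5, mean = 12.5649
Σfm² = 13673.25
Σf(m − x̄)² = Σfm² − (Σfm)²/n = 13673.25 − 967.5²/77 = 1516.6753
Sample variance = 1516.6753 / 76 = 19.9563
Standard deviation = √19.9563 = 4.4672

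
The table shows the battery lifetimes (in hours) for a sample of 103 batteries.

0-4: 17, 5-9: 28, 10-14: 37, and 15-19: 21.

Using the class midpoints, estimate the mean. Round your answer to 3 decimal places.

Midpoints: 2, 7, 12, 17
Σfm = 17×2 + 28×7 + 37×12 + 21×17 = 1031
n = Σf = 103
Mean = 1031 / 103 = 10.0097

10.010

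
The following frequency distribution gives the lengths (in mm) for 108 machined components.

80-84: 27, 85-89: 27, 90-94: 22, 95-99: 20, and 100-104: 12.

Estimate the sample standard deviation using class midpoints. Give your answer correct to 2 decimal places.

Midpoints: 82, 87, 92, 97, 102
n = 108, Σfm = 9751, mean = 90.2870
Σfm² = 885147
Σf(m − x̄)² = Σfm² − (Σfm)²/n = 885147 − 9751²/108 = 4758.1019
Sample variance = 4758.1019 / 107 = 44.4682
Standard deviation = √44.4682 = 6.6685

6.67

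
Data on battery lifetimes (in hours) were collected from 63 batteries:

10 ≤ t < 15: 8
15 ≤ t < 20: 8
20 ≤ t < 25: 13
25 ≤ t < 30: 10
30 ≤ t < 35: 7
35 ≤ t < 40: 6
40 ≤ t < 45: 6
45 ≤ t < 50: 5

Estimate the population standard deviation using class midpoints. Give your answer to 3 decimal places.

Midpoints: 12.5, 17.5, 22.5, 27.5, 32.5, 37.5, 42.5, 47.5
n = 63, Σfm = 1752.5, mean = 27.8175
Σfm² = 55793.75
Σf(m − x̄)² = Σfm² − (Σfm)²/n = 55793.75 − 1752.5²/63 = 7043.6508
Population variance = 7043.6508 / 63 = 111.8040
Standard deviation = √111.8040 = 10.5737

10.574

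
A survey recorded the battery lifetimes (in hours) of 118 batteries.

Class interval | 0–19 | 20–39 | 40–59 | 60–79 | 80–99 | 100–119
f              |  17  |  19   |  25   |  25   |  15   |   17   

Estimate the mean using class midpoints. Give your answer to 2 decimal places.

58.48

Midpoints: 9.5, 29.5, 49.5, 69.5, 89.5, 109.5
Σfm = 17×9.5 + 19×29.5 + 25×49.5 + 25×69.5 + 15×89.5 + 17×109.5 = 6901
n = Σf = 118
Mean = 6901 / 118 = 58.4831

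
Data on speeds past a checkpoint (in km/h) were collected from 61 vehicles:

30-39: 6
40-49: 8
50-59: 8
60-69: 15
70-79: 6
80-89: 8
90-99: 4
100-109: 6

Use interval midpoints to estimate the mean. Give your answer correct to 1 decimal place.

Midpoints: 34.5, 44.5, 54.5, 64.5, 74.5, 84.5, 94.5, 104.5
Σfm = 6×34.5 + 8×44.5 + 8×54.5 + 15×64.5 + 6×74.5 + 8×84.5 + 4×94.5 + 6×104.5 = 4094.5
n = Σf = 61
Mean = 4094.5 / 61 = 67.1230

67.1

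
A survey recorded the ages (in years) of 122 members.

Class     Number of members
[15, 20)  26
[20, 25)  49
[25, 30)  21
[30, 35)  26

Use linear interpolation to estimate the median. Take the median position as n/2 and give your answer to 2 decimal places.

Cumulative frequencies: 26, 75, 96, 122
n = 122; position = n/2 = 61.
This falls in the class [20, 25): L = 20, F = 26, f = 49, h = 5.
Median ≈ 20 + ((61 − 26) / 49) × 5 = 23.5714

23.57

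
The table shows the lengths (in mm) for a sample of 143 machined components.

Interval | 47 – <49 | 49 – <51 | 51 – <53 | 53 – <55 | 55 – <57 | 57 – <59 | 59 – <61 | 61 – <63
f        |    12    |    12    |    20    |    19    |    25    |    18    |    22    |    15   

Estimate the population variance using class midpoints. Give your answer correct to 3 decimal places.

17.649

Midpoints: 48, 50, 52, 54, 56, 58, 60, 62
n = 143, Σfm = 7936, mean = 55.4965
Σfm² = 442944
Σf(m − x̄)² = Σfm² − (Σfm)²/n = 442944 − 7936²/143 = 2523.7483
Population variance = 2523.7483 / 143 = 17.6486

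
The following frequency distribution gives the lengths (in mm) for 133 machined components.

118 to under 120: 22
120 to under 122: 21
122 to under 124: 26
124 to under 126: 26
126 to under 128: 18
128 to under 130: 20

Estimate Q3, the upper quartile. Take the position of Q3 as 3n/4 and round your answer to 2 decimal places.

126.53

Cumulative frequencies: 22, 43, 69, 95, 113, 133
n = 133; position = 3n/4 = 99.75.
This falls in the class 126 to under 128: L = 126, F = 95, f = 18, h = 2.
Upper quartile ≈ 126 + ((99.75 − 95) / 18) × 2 = 126.5278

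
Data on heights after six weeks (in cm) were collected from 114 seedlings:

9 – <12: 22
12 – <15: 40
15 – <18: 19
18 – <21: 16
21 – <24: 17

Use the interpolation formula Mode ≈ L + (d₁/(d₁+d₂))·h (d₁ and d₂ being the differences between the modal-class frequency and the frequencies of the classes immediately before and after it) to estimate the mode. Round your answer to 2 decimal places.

13.38

Modal class: 12 – <15 (highest frequency 40).
d₁ = 40 − 22 = 18, d₂ = 40 − 19 = 21
Mode ≈ 12 + (18/(18+21)) × 3 = 12 + 1.3846 = 13.3846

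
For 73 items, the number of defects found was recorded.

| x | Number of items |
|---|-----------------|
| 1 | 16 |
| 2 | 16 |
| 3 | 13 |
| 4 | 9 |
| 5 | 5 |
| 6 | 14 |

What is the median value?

Cumulative frequencies: 16, 32, 45, 54, 59, 73
n = 73, so the median is the value in position (n+1)/2 = 37.
Position 37 falls at value 3.

3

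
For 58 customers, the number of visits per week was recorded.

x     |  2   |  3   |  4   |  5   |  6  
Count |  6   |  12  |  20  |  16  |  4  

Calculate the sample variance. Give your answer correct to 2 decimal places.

Values: 2, 3, 4, 5, 6
n = 58, Σfx = 232, mean = 4.0000
Σfx² = 996
Σf(x − x̄)² = Σfx² − (Σfx)²/n = 996 − 232²/58 = 68.0000
Sample variance = 68.0000 / 57 = 1.1930

1.19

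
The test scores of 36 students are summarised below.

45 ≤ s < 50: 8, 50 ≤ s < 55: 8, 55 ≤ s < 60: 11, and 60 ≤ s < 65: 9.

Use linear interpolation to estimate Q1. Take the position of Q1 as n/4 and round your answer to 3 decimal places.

50.625

Cumulative frequencies: 8, 16, 27, 36
n = 36; position = n/4 = 9.
This falls in the class 50 ≤ s < 55: L = 50, F = 8, f = 8, h = 5.
Lower quartile ≈ 50 + ((9 − 8) / 8) × 5 = 50.6250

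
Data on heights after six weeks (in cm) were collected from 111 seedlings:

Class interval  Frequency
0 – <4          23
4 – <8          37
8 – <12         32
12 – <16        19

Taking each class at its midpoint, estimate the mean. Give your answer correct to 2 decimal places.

Midpoints: 2, 6, 10, 14
Σfm = 23×2 + 37×6 + 32×10 + 19×14 = 854
n = Σf = 111
Mean = 854 / 111 = 7.6937

7.69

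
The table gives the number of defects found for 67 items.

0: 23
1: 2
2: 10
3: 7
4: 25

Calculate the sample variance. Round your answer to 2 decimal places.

3.03

Values: 0, 1, 2, 3, 4
n = 67, Σfx = 143, mean = 2.1343
Σfx² = 505
Σf(x − x̄)² = Σfx² − (Σfx)²/n = 505 − 143²/67 = 199.7910
Sample variance = 199.7910 / 66 = 3.0271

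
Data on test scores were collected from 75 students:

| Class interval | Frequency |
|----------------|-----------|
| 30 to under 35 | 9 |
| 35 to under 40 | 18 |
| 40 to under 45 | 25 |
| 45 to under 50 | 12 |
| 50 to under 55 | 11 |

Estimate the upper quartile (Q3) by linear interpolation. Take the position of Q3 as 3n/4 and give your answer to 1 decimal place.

46.8

Cumulative frequencies: 9, 27, 52, 64, 75
n = 75; position = 3n/4 = 56.25.
This falls in the class 45 to under 50: L = 45, F = 52, f = 12, h = 5.
Upper quartile ≈ 45 + ((56.25 − 52) / 12) × 5 = 46.7708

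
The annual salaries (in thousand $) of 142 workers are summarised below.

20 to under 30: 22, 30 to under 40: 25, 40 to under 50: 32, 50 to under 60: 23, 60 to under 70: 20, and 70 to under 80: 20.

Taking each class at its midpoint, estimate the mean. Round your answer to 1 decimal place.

Midpoints: 25, 35, 45, 55, 65, 75
Σfm = 22×25 + 25×35 + 32×45 + 23×55 + 20×65 + 20×75 = 6930
n = Σf = 142
Mean = 6930 / 142 = 48.8028

48.8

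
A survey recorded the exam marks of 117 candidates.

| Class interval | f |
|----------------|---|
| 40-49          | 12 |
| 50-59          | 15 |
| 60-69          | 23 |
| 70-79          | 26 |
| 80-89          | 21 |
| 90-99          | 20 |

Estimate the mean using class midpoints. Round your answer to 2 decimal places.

Midpoints: 44.5, 54.5, 64.5, 74.5, 84.5, 94.5
Σfm = 12×44.5 + 15×54.5 + 23×64.5 + 26×74.5 + 21×84.5 + 20×94.5 = 8436.5
n = Σf = 117
Mean = 8436.5 / 117 = 72.1068

72.11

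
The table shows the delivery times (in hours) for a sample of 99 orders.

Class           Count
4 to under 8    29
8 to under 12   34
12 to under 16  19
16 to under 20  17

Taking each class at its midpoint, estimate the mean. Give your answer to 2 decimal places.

Midpoints: 6, 10, 14, 18
Σfm = 29×6 + 34×10 + 19×14 + 17×18 = 1086
n = Σf = 99
Mean = 1086 / 99 = 10.9697

10.97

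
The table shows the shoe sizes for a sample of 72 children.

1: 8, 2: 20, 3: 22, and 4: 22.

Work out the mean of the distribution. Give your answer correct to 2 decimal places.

Values: 1, 2, 3, 4
Σfx = 8×1 + 20×2 + 22×3 + 22×4 = 202
n = Σf = 72
Mean = 202 / 72 = 2.8056

2.81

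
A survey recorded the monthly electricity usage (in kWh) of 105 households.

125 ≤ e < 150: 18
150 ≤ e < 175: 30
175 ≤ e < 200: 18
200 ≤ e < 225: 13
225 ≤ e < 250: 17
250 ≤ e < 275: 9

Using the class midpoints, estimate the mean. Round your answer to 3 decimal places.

189.405

Midpoints: 137.5, 162.5, 187.5, 212.5, 237.5, 262.5
Σfm = 18×137.5 + 30×162.5 + 18×187.5 + 13×212.5 + 17×237.5 + 9×262.5 = 19887.5
n = Σf = 105
Mean = 19887.5 / 105 = 189.4048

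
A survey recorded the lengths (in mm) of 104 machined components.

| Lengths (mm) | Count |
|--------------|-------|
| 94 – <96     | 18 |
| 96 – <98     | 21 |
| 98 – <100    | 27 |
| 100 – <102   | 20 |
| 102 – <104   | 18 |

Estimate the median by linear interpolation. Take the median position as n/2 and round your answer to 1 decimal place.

Cumulative frequencies: 18, 39, 66, 86, 104
n = 104; position = n/2 = 52.
This falls in the class 98 – <100: L = 98, F = 39, f = 27, h = 2.
Median ≈ 98 + ((52 − 39) / 27) × 2 = 98.9630

99.0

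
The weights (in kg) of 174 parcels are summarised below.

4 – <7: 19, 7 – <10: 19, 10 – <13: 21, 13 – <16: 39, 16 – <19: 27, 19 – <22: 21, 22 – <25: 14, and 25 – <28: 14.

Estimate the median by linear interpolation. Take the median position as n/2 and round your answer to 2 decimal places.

15.15

Cumulative frequencies: 19, 38, 59, 98, 125, 146, 160, 174
n = 174; position = n/2 = 87.
This falls in the class 13 – <16: L = 13, F = 59, f = 39, h = 3.
Median ≈ 13 + ((87 − 59) / 39) × 3 = 15.1538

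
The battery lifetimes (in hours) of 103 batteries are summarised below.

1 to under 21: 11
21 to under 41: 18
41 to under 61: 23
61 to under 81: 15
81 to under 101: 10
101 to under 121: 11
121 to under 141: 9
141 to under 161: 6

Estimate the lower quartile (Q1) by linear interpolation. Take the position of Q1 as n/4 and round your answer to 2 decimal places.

37.39

Cumulative frequencies: 11, 29, 52, 67, 77, 88, 97, 103
n = 103; position = n/4 = 25.75.
This falls in the class 21 to under 41: L = 21, F = 11, f = 18, h = 20.
Lower quartile ≈ 21 + ((25.75 − 11) / 18) × 20 = 37.3889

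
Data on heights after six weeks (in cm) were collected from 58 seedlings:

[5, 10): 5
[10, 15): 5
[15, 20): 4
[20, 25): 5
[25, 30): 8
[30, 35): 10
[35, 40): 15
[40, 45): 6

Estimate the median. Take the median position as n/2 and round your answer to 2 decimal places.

31.00

Cumulative frequencies: 5, 10, 14, 19, 27, 37, 52, 58
n = 58; position = n/2 = 29.
This falls in the class [30, 35): L = 30, F = 27, f = 10, h = 5.
Median ≈ 30 + ((29 − 27) / 10) × 5 = 31.0000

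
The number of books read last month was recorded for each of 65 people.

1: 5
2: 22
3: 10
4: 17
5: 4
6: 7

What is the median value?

3

Cumulative frequencies: 5, 27, 37, 54, 58, 65
n = 65, so the median is the value in position (n+1)/2 = 33.
Position 33 falls at value 3.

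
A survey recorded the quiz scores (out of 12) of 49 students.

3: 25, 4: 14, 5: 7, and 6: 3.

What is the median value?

3

Cumulative frequencies: 25, 39, 46, 49
n = 49, so the median is the value in position (n+1)/2 = 25.
Position 25 falls at value 3.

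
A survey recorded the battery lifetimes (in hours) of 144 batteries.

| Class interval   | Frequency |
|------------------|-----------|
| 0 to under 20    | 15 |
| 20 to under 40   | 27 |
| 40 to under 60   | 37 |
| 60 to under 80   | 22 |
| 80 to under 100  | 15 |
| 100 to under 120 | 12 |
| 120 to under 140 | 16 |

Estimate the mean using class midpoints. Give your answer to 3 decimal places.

63.194

Midpoints: 10, 30, 50, 70, 90, 110, 130
Σfm = 15×10 + 27×30 + 37×50 + 22×70 + 15×90 + 12×110 + 16×130 = 9100
n = Σf = 144
Mean = 9100 / 144 = 63.1944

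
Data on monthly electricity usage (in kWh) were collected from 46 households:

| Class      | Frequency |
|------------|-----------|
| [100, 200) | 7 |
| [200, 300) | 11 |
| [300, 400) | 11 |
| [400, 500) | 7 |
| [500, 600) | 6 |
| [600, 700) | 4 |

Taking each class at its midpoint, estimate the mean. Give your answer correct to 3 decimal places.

Midpoints: 150, 250, 350, 450, 550, 650
Σfm = 7×150 + 11×250 + 11×350 + 7×450 + 6×550 + 4×650 = 16700
n = Σf = 46
Mean = 16700 / 46 = 363.0435

363.043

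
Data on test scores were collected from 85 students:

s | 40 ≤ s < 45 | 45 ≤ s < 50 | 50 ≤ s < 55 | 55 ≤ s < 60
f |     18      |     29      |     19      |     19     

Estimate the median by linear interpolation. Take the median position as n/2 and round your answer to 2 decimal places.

Cumulative frequencies: 18, 47, 66, 85
n = 85; position = n/2 = 42.5.
This falls in the class 45 ≤ s < 50: L = 45, F = 18, f = 29, h = 5.
Median ≈ 45 + ((42.5 − 18) / 29) × 5 = 49.2241

49.22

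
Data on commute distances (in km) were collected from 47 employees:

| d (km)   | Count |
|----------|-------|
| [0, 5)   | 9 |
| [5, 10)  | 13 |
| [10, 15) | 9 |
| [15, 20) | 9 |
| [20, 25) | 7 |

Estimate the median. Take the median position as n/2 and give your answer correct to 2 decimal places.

Cumulative frequencies: 9, 22, 31, 40, 47
n = 47; position = n/2 = 23.5.
This falls in the class [10, 15): L = 10, F = 22, f = 9, h = 5.
Median ≈ 10 + ((23.5 − 22) / 9) × 5 = 10.8333

10.83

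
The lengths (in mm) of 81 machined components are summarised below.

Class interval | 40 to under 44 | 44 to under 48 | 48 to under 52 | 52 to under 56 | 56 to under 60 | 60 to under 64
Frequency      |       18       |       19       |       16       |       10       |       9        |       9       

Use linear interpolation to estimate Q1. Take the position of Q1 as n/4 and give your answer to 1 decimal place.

44.5

Cumulative frequencies: 18, 37, 53, 63, 72, 81
n = 81; position = n/4 = 20.25.
This falls in the class 44 to under 48: L = 44, F = 18, f = 19, h = 4.
Lower quartile ≈ 44 + ((20.25 − 18) / 19) × 4 = 44.4737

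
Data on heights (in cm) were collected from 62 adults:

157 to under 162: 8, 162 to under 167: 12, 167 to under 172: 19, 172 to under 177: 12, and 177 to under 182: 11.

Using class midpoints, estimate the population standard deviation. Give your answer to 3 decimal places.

6.332

Midpoints: 159.5, 164.5, 169.5, 174.5, 179.5
n = 62, Σfm = 10539, mean = 169.9839
Σfm² = 1793945.5
Σf(m − x̄)² = Σfm² − (Σfm)²/n = 1793945.5 − 10539²/62 = 2485.4839
Population variance = 2485.4839 / 62 = 40.0884
Standard deviation = √40.0884 = 6.3315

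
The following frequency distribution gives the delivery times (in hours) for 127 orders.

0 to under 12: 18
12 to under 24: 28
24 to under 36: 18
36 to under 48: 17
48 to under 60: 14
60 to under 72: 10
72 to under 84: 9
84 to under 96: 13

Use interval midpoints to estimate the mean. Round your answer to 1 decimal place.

Midpoints: 6, 18, 30, 42, 54, 66, 78, 90
Σfm = 18×6 + 28×18 + 18×30 + 17×42 + 14×54 + 10×66 + 9×78 + 13×90 = 5154
n = Σf = 127
Mean = 5154 / 127 = 40.5827

40.6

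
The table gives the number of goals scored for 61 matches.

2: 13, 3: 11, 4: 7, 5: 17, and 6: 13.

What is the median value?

Cumulative frequencies: 13, 24, 31, 48, 61
n = 61, so the median is the value in position (n+1)/2 = 31.
Position 31 falls at value 4.

4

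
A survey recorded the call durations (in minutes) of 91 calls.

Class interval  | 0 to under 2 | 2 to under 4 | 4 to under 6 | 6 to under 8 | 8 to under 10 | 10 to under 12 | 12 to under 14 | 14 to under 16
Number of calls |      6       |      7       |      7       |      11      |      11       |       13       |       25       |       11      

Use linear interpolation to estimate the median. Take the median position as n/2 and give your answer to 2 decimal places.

10.54

Cumulative frequencies: 6, 13, 20, 31, 42, 55, 80, 91
n = 91; position = n/2 = 45.5.
This falls in the class 10 to under 12: L = 10, F = 42, f = 13, h = 2.
Median ≈ 10 + ((45.5 − 42) / 13) × 2 = 10.5385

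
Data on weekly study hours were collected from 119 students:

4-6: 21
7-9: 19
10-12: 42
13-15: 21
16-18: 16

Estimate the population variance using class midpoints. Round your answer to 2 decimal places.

14.18

Midpoints: 5, 8, 11, 14, 17
n = 119, Σfm = 1285, mean = 10.7983
Σfm² = 15563
Σf(m − x̄)² = Σfm² − (Σfm)²/n = 15563 − 1285²/119 = 1687.1597
Population variance = 1687.1597 / 119 = 14.1778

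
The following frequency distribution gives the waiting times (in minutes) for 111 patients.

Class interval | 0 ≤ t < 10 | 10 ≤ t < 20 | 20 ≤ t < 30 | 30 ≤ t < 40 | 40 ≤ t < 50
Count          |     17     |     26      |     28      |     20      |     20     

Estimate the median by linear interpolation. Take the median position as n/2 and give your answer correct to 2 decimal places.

Cumulative frequencies: 17, 43, 71, 91, 111
n = 111; position = n/2 = 55.5.
This falls in the class 20 ≤ t < 30: L = 20, F = 43, f = 28, h = 10.
Median ≈ 20 + ((55.5 − 43) / 28) × 10 = 24.4643

24.46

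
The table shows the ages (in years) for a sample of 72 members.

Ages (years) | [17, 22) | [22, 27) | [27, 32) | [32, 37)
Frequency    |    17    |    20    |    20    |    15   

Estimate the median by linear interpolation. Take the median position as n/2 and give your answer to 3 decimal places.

Cumulative frequencies: 17, 37, 57, 72
n = 72; position = n/2 = 36.
This falls in the class [22, 27): L = 22, F = 17, f = 20, h = 5.
Median ≈ 22 + ((36 − 17) / 20) × 5 = 26.7500

26.750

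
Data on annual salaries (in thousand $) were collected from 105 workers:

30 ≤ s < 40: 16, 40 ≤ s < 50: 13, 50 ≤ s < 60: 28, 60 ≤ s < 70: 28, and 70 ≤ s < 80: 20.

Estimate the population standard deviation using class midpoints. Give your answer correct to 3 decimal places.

Midpoints: 35, 45, 55, 65, 75
n = 105, Σfm = 6005, mean = 57.1905
Σfm² = 361425
Σf(m − x̄)² = Σfm² − (Σfm)²/n = 361425 − 6005²/105 = 17996.1905
Population variance = 17996.1905 / 105 = 171.3923
Standard deviation = √171.3923 = 13.0917

13.092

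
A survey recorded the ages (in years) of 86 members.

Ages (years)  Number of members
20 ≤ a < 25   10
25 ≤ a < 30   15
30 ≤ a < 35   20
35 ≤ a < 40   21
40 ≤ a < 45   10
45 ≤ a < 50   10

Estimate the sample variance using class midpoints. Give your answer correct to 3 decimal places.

56.156

Midpoints: 22.5, 27.5, 32.5, 37.5, 42.5, 47.5
n = 86, Σfm = 2975, mean = 34.5930
Σfm² = 107687.5
Σf(m − x̄)² = Σfm² − (Σfm)²/n = 107687.5 − 2975²/86 = 4773.2558
Sample variance = 4773.2558 / 85 = 56.1560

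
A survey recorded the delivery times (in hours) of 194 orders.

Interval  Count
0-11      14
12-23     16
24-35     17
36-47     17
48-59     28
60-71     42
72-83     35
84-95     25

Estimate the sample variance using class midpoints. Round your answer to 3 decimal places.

Midpoints: 5.5, 17.5, 29.5, 41.5, 53.5, 65.5, 77.5, 89.5
n = 194, Σfm = 10763, mean = 55.4794
Σfm² = 720204.5
Σf(m − x̄)² = Σfm² − (Σfm)²/n = 720204.5 − 10763²/194 = 123079.9175
Sample variance = 123079.9175 / 193 = 637.7198

637.720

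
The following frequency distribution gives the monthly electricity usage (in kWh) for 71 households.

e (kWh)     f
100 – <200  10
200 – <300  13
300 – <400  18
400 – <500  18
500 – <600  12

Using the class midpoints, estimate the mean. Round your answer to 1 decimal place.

Midpoints: 150, 250, 350, 450, 550
Σfm = 10×150 + 13×250 + 18×350 + 18×450 + 12×550 = 25750
n = Σf = 71
Mean = 25750 / 71 = 362.6761

362.7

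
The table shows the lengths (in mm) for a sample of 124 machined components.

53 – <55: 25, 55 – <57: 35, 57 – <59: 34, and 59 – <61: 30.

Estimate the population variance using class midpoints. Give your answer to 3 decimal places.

Midpoints: 54, 56, 58, 60
n = 124, Σfm = 7082, mean = 57.1129
Σfm² = 405036
Σf(m − x̄)² = Σfm² − (Σfm)²/n = 405036 − 7082²/124 = 562.4194
Population variance = 562.4194 / 124 = 4.5356

4.536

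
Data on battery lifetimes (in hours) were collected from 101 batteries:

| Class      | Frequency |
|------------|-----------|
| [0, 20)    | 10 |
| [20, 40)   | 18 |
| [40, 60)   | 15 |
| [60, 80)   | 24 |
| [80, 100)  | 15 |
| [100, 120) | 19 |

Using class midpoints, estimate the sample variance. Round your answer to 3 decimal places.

Midpoints: 10, 30, 50, 70, 90, 110
n = 101, Σfm = 6510, mean = 64.4554
Σfm² = 523700
Σf(m − x̄)² = Σfm² − (Σfm)²/n = 523700 − 6510²/101 = 104095.0495
Sample variance = 104095.0495 / 100 = 1040.9505

1040.950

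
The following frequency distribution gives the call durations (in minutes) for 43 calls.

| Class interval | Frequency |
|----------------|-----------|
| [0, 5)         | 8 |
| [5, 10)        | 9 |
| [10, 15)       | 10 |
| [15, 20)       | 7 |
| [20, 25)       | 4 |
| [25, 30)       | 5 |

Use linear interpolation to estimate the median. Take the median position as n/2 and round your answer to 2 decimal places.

Cumulative frequencies: 8, 17, 27, 34, 38, 43
n = 43; position = n/2 = 21.5.
This falls in the class [10, 15): L = 10, F = 17, f = 10, h = 5.
Median ≈ 10 + ((21.5 − 17) / 10) × 5 = 12.2500

12.25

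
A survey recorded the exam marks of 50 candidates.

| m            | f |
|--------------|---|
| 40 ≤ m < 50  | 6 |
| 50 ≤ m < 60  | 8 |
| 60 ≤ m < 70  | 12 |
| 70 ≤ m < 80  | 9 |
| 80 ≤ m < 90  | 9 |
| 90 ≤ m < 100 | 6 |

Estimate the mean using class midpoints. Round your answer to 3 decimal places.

Midpoints: 45, 55, 65, 75, 85, 95
Σfm = 6×45 + 8×55 + 12×65 + 9×75 + 9×85 + 6×95 = 3500
n = Σf = 50
Mean = 3500 / 50 = 70.0000

70.000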